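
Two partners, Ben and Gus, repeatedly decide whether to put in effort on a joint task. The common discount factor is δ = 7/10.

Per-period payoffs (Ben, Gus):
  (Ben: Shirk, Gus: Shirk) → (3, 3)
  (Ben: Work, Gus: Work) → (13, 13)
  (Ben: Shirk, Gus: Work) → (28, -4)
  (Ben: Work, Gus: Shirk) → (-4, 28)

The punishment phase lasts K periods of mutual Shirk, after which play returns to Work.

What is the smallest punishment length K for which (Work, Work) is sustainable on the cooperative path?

3

IC: δ(1−δ^K)/(1−δ) ≥ (28−13)/(13−3) = 3/2.
With δ = 7/10: need 1 − δ^K ≥ 3/2·(1−7/10)/(7/10), i.e. δ^K ≤ 0.3571.
Since (7/10)^2 = 0.4900 and (7/10)^3 = 0.3430, the smallest such K is 3.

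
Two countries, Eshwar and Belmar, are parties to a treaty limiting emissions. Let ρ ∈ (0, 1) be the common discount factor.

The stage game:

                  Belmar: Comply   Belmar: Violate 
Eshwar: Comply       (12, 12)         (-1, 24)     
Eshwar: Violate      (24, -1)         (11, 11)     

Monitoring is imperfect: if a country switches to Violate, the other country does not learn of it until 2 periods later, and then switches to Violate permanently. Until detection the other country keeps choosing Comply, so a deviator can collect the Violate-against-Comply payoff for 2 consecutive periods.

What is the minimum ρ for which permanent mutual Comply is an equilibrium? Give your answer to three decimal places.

0.961

A deviator earns 24 for 2 periods, then 11 forever; cooperating earns 12 forever. Multiplying the IC by (1−ρ):
12 ≥ 24(1−ρ^2) + 11ρ^2, so 13·ρ^2 ≥ 12 and ρ^2 ≥ 12/13.
ρ ≥ (12/13)^(1/2) ≈ 0.961.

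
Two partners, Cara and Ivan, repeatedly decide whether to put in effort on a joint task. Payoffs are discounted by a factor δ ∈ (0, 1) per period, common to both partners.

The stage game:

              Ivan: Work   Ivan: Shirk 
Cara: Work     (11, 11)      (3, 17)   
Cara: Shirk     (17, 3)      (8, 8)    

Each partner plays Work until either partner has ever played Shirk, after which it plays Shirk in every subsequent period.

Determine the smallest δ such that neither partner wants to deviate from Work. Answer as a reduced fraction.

Cooperation forever yields 11 each period: 11/(1−δ).
Deviating yields 17 once, then 8 forever: 17 + 8δ/(1−δ).
No profitable deviation requires 11/(1−δ) ≥ 17 + 8δ/(1−δ).
Multiplying by (1−δ): 11 ≥ 17(1−δ) + 8δ = 17 − 9δ.
So 9δ ≥ 6, i.e. δ ≥ 6/9 = 2/3.

2/3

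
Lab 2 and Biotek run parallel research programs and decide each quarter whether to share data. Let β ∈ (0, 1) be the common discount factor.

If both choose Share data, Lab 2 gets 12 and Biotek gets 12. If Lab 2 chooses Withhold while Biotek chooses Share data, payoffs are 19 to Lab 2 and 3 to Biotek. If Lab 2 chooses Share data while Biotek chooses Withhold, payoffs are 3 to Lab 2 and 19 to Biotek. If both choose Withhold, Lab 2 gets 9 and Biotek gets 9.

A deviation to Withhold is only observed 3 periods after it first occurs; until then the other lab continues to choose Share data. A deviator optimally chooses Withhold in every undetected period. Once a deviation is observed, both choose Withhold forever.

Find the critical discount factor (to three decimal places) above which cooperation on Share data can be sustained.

The best deviation is to choose Withhold for all 3 undetected periods, earning 19 each, then 9 forever once detected.
Deviation value: 19(1−β^3)/(1−β) + 9β^3/(1−β); cooperation value: 12/(1−β).
IC: 12 ≥ 19(1−β^3) + 9β^3 = 19 − 10β^3.
So β^3 ≥ 7/10, giving β ≥ (7/10)^(1/3) ≈ 0.888.

0.888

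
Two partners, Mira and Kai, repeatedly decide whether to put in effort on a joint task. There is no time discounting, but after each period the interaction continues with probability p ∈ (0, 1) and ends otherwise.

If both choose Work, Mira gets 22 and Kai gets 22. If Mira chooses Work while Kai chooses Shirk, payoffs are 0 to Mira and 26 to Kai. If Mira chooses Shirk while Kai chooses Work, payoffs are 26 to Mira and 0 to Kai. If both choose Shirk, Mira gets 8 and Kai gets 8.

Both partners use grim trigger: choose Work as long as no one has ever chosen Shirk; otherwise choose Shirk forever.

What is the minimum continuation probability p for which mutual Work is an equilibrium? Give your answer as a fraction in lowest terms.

2/9

With no time discounting, the continuation probability p plays the role of the discount factor.
Grim-trigger IC: 22/(1−p) ≥ 26 + 8p/(1−p) ⇒ p ≥ (26−22)/(26−8) = 2/9.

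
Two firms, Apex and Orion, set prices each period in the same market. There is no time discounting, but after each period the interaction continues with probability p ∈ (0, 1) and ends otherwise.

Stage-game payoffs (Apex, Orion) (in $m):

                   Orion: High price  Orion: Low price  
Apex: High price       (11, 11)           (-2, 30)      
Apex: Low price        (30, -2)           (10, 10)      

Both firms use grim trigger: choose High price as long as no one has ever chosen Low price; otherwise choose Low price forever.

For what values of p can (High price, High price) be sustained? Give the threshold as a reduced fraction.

19/20

Expected cooperation value is 11 + p·11 + p²·11 + … = 11/(1−p); deviation gives 30 + p·10/(1−p).
11 ≥ 30(1−p) + 10p ⇒ 20p ≥ 19 ⇒ p ≥ 19/20.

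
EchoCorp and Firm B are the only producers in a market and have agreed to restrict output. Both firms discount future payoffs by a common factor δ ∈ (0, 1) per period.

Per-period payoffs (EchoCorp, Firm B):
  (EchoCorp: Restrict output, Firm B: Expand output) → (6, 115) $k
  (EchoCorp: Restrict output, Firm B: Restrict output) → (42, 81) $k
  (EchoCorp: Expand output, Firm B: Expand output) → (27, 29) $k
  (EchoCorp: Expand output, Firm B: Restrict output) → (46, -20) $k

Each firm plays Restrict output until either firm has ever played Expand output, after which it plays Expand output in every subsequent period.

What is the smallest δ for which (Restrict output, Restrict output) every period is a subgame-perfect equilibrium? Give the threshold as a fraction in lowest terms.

For EchoCorp: deviation gain 46−42 = 4, per-period punishment loss 42−27 = 15. IC gives δ ≥ 4/19.
For Firm B: gain 34, loss 52 per period, so δ ≥ 34/86 = 17/43.
The tighter constraint is Firm B's, so cooperation needs δ ≥ 17/43.

17/43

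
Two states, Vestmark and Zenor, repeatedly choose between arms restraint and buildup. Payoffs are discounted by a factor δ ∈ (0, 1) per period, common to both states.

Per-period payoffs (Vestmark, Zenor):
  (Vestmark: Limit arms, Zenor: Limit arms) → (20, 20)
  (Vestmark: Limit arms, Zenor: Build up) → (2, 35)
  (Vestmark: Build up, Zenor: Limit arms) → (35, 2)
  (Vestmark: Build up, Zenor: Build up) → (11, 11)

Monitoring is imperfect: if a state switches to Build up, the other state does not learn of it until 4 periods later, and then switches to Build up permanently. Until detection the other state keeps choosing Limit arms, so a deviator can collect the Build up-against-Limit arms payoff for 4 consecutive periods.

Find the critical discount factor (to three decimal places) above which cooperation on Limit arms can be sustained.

A deviator earns 35 for 4 periods, then 11 forever; cooperating earns 20 forever. Multiplying the IC by (1−δ):
20 ≥ 35(1−δ^4) + 11δ^4, so 24·δ^4 ≥ 15 and δ^4 ≥ 5/8.
δ ≥ (5/8)^(1/4) ≈ 0.889.

0.889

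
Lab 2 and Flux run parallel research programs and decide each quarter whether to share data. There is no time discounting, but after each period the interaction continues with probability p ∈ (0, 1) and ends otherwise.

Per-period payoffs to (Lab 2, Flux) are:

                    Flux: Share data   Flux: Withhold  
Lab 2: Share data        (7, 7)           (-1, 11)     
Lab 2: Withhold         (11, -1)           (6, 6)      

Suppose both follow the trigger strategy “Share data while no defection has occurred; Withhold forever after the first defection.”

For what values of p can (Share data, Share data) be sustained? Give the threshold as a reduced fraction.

4/5

With no time discounting, the continuation probability p plays the role of the discount factor.
Grim-trigger IC: 7/(1−p) ≥ 11 + 6p/(1−p) ⇒ p ≥ (11−7)/(11−6) = 4/5.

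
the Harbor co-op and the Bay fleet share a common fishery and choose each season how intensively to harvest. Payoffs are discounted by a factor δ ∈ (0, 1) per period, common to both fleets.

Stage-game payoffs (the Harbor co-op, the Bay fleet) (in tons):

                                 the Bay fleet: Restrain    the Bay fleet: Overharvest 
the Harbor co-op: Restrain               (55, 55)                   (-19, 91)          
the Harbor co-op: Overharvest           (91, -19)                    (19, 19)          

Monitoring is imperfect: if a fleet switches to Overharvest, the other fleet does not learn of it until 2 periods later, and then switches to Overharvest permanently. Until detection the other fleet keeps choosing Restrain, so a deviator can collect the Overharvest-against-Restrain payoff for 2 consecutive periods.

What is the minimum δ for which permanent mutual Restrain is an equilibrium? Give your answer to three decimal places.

Deviating for the 2 undetected periods gains 91−55 = 36 per period over cooperation, then loses 55−19 = 36 per period forever once punishment starts.
Gain: 36(1 + δ + … + δ^1); loss: 36·δ^2/(1−δ).
No profitable deviation ⇔ 36(1−δ^2) ≤ 36·δ^2, i.e. δ^2 ≥ 36/(36+36) = 1/2.
Hence δ ≥ (1/2)^(1/2) ≈ 0.707.

0.707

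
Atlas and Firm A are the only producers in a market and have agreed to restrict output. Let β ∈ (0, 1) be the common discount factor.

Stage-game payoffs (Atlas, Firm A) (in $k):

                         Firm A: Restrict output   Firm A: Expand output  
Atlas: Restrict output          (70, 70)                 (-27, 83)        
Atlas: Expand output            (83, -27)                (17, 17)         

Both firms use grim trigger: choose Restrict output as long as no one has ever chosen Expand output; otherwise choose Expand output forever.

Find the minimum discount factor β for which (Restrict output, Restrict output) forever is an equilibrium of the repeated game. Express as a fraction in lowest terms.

70/(1−β) ≥ 83 + 17β/(1−β)
70 ≥ 83 − 66β
β ≥ 13/66.

13/66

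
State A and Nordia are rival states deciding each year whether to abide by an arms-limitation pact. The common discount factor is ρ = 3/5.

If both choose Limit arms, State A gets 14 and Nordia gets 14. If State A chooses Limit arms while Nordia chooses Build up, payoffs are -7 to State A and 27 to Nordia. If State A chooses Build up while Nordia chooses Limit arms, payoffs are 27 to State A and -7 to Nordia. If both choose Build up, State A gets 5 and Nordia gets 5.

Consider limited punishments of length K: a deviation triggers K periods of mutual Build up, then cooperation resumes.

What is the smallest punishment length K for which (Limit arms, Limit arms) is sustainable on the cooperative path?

7

No profitable deviation requires (14−5)(ρ+…+ρ^K) ≥ 27−14, i.e. ρ+…+ρ^K ≥ 13/9 ≈ 1.4444.
With ρ = 3/5, the partial sums are K=1: 0.6000, K=2: 0.9600, …, K=5: 1.3834, K=6: 1.4300, K=7: 1.4580.
K = 7 is the first length at which the sum reaches 1.4444.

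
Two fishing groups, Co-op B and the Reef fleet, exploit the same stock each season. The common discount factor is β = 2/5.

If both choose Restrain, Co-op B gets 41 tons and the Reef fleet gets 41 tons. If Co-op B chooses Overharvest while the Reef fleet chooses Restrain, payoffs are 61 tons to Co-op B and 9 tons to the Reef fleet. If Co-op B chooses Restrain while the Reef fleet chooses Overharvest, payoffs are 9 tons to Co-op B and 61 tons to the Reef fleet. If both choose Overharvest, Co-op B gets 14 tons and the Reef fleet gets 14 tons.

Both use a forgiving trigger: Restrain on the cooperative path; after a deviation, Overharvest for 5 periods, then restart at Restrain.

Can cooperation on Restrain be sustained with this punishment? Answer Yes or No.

IC: β+…+β^5 ≥ (61−41)/(41−14) = 20/27.
At β = 2/5: partial sum = 0.6598 < 0.7407. Cooperation not sustainable.

No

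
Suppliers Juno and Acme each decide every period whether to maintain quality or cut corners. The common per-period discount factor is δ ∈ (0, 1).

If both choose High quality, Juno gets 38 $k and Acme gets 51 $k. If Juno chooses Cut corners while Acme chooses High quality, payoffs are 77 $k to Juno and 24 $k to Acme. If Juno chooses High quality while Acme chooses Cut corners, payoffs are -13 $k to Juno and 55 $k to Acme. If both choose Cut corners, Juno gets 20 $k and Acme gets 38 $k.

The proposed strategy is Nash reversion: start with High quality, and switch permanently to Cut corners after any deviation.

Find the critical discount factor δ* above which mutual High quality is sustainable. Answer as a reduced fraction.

Juno: cooperation gives 38 each period; deviation gives 77 once then 20 forever.
  38/(1−δ) ≥ 77 + 20δ/(1−δ) ⇒ δ ≥ 39/57 = 13/19.
Acme: cooperation gives 51 each period; deviation gives 55 once then 38 forever.
  δ ≥ 4/17.
Both must hold, so the binding constraint is Juno's: δ ≥ 13/19.

13/19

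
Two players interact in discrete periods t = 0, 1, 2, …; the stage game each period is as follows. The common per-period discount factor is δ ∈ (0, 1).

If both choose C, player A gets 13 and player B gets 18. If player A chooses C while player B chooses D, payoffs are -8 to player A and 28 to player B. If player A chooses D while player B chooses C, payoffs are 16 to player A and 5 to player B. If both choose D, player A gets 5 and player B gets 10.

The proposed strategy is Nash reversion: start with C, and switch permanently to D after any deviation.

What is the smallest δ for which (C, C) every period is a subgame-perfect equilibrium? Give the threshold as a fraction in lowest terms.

5/9

For player A: deviation gain 16−13 = 3, per-period punishment loss 13−5 = 8. IC gives δ ≥ 3/11.
For player B: gain 10, loss 8 per period, so δ ≥ 10/18 = 5/9.
The tighter constraint is player B's, so cooperation needs δ ≥ 5/9.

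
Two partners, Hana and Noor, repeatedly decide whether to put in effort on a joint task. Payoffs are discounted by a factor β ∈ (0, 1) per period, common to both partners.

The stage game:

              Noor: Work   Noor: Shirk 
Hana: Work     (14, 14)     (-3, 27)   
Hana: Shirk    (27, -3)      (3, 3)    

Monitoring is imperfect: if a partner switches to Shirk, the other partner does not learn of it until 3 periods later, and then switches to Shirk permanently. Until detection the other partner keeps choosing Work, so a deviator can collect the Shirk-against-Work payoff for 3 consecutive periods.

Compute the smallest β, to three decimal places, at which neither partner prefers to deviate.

0.815

The best deviation is to choose Shirk for all 3 undetected periods, earning 27 each, then 3 forever once detected.
Deviation value: 27(1−β^3)/(1−β) + 3β^3/(1−β); cooperation value: 14/(1−β).
IC: 14 ≥ 27(1−β^3) + 3β^3 = 27 − 24β^3.
So β^3 ≥ 13/24, giving β ≥ (13/24)^(1/3) ≈ 0.815.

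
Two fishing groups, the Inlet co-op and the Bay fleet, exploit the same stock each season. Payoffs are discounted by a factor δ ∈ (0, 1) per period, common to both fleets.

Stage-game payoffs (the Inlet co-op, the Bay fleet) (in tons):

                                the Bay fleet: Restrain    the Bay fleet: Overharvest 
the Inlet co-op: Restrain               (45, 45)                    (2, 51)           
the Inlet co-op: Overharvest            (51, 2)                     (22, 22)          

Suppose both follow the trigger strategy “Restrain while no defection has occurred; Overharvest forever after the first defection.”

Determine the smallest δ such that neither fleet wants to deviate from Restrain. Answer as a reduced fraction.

6/29

Under grim trigger the critical discount factor is (T−C)/(T−P) with T = 51, C = 45, P = 22.
δ* = (51−45)/(51−22) = 6/29.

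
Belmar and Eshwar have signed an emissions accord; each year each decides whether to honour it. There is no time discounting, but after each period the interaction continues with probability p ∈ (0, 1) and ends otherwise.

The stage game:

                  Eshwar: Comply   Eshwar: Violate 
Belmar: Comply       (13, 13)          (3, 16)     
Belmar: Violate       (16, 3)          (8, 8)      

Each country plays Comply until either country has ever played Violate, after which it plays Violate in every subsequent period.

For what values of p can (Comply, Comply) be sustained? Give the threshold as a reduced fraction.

3/8

With no time discounting, the continuation probability p plays the role of the discount factor.
Grim-trigger IC: 13/(1−p) ≥ 16 + 8p/(1−p) ⇒ p ≥ (16−13)/(16−8) = 3/8.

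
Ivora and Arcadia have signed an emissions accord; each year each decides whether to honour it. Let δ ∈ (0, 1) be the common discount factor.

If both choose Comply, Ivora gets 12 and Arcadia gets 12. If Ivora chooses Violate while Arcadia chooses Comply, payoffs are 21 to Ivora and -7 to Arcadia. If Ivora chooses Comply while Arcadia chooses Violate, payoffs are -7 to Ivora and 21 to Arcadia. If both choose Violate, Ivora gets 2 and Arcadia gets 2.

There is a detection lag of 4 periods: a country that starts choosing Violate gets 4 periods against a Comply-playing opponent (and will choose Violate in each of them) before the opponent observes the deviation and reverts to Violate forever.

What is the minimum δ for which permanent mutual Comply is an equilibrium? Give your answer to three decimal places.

The best deviation is to choose Violate for all 4 undetected periods, earning 21 each, then 2 forever once detected.
Deviation value: 21(1−δ^4)/(1−δ) + 2δ^4/(1−δ); cooperation value: 12/(1−δ).
IC: 12 ≥ 21(1−δ^4) + 2δ^4 = 21 − 19δ^4.
So δ^4 ≥ 9/19, giving δ ≥ (9/19)^(1/4) ≈ 0.830.

0.830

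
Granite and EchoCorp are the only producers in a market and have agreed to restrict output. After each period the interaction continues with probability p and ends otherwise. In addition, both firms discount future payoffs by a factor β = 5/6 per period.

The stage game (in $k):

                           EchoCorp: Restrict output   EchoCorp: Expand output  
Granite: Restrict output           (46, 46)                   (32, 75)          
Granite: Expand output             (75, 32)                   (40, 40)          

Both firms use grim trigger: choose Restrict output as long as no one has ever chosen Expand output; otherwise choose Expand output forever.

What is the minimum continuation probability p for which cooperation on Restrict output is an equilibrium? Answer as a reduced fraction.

Expected continuation weight on next period's payoff is β·p = 5/6·p, which plays the role of the discount factor.
Cooperation requires 5/6·p ≥ (75−46)/(75−40) = 29/35, hence p ≥ 174/175.

174/175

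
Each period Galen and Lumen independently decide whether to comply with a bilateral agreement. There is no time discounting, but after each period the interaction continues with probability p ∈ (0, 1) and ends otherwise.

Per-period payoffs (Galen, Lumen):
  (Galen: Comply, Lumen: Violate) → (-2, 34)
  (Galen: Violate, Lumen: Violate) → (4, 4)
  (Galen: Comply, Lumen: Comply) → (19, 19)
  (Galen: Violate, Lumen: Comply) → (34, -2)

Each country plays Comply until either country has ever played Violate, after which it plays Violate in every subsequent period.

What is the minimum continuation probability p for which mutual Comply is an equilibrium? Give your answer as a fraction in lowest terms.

With no time discounting, the continuation probability p plays the role of the discount factor.
Grim-trigger IC: 19/(1−p) ≥ 34 + 4p/(1−p) ⇒ p ≥ (34−19)/(34−4) = 1/2.

1/2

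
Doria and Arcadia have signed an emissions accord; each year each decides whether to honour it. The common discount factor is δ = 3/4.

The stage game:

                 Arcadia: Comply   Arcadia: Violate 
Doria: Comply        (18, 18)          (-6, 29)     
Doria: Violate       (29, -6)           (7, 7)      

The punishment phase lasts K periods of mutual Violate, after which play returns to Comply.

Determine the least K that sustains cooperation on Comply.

Need Σ_{k=1}^{K} δ^k ≥ (29−18)/(18−7) = 1.0000 at δ = 3/4.
At K = 1 the sum is 0.7500 < 1.0000; at K = 2 it is 1.3125 ≥ 1.0000.
So the minimum punishment length is K = 2.

2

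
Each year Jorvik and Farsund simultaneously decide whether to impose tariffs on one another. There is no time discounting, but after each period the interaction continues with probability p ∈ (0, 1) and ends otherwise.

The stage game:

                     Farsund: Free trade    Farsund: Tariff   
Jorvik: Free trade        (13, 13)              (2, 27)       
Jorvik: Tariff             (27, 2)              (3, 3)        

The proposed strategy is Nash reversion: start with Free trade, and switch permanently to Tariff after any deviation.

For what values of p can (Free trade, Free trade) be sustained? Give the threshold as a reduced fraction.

With no time discounting, the continuation probability p plays the role of the discount factor.
Grim-trigger IC: 13/(1−p) ≥ 27 + 3p/(1−p) ⇒ p ≥ (27−13)/(27−3) = 7/12.

7/12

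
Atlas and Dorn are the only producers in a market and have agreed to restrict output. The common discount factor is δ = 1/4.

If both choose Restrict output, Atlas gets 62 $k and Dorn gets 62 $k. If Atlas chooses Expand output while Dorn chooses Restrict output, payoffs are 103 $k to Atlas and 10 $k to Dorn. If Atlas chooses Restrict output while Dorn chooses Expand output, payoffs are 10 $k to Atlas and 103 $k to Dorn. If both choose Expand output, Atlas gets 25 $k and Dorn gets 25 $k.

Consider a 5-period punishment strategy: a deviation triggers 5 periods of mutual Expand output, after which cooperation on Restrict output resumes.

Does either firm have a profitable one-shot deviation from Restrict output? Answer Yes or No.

Comparing payoff streams over the 6 periods until play realigns: cooperate → 62(1+δ+…+δ^5); deviate → 103 + 25(δ+…+δ^5).
Cooperation is sustained iff (62−25)(δ+…+δ^5) ≥ 103−62.
δ+…+δ^5 = 1/4·(1−(1/4)^5)/(1−1/4) = 0.3330, and (103−62)/(62−25) = 1.1081.
0.3330 < 1.1081, so cooperation is not sustainable.

Yes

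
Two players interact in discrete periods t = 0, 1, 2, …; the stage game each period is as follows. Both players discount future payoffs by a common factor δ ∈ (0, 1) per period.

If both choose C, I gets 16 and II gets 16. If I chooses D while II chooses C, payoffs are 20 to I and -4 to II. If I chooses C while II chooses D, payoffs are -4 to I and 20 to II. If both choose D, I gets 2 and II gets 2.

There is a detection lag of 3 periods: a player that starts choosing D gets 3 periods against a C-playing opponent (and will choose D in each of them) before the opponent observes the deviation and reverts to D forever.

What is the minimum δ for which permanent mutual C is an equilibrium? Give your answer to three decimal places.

Deviating for the 3 undetected periods gains 20−16 = 4 per period over cooperation, then loses 16−2 = 14 per period forever once punishment starts.
Gain: 4(1 + δ + … + δ^2); loss: 14·δ^3/(1−δ).
No profitable deviation ⇔ 4(1−δ^3) ≤ 14·δ^3, i.e. δ^3 ≥ 4/(4+14) = 2/9.
Hence δ ≥ (2/9)^(1/3) ≈ 0.606.

0.606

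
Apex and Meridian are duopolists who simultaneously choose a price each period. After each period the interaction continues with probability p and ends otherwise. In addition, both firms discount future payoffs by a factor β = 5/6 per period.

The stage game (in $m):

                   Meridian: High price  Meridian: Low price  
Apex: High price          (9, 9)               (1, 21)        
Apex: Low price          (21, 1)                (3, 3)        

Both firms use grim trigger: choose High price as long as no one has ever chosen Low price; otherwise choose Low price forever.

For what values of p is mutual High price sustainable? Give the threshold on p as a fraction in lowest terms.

Expected continuation weight on next period's payoff is β·p = 5/6·p, which plays the role of the discount factor.
Cooperation requires 5/6·p ≥ (21−9)/(21−3) = 2/3, hence p ≥ 4/5.

4/5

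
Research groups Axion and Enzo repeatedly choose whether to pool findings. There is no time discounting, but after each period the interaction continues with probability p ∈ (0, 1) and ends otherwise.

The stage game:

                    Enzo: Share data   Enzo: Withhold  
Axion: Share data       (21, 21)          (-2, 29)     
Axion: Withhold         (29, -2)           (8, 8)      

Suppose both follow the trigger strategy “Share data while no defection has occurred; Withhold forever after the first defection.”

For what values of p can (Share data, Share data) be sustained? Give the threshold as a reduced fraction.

Expected cooperation value is 21 + p·21 + p²·21 + … = 21/(1−p); deviation gives 29 + p·8/(1−p).
21 ≥ 29(1−p) + 8p ⇒ 21p ≥ 8 ⇒ p ≥ 8/21.

8/21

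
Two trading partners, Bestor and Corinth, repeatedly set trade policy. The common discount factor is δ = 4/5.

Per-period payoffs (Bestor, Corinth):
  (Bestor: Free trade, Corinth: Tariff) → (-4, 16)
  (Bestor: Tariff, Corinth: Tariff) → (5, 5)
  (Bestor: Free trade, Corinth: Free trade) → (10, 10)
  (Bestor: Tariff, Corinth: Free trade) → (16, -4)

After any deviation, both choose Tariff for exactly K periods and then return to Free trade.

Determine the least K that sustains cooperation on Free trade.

2

Need Σ_{k=1}^{K} δ^k ≥ (16−10)/(10−5) = 1.2000 at δ = 4/5.
At K = 1 the sum is 0.8000 < 1.2000; at K = 2 it is 1.4400 ≥ 1.2000.
So the minimum punishment length is K = 2.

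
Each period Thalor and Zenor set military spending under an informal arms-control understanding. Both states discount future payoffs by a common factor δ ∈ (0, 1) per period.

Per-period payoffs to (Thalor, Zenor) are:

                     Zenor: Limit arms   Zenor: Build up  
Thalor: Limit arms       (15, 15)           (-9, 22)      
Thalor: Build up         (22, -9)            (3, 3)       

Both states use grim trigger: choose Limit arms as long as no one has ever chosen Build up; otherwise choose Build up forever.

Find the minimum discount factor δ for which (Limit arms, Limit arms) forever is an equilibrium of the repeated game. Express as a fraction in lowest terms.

Cooperation forever yields 15 each period: 15/(1−δ).
Deviating yields 22 once, then 3 forever: 22 + 3δ/(1−δ).
No profitable deviation requires 15/(1−δ) ≥ 22 + 3δ/(1−δ).
Multiplying by (1−δ): 15 ≥ 22(1−δ) + 3δ = 22 − 19δ.
So 19δ ≥ 7, i.e. δ ≥ 7/19.

7/19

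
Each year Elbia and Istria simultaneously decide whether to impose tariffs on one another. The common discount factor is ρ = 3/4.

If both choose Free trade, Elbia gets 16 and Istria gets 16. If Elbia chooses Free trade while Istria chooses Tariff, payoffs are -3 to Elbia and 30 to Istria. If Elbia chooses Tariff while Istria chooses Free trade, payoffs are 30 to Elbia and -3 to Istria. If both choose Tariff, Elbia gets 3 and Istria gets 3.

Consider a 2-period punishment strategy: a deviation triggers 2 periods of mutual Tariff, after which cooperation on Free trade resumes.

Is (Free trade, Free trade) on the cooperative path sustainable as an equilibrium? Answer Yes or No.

A one-shot deviation gives 30 now, then 3 for 2 periods, then back to 16.
Gain from deviating: (30−16) today; loss: (16−3) in each of the next 2 periods.
No-deviation condition: (16−3)(ρ+…+ρ^2) ≥ 30−16, i.e. ρ+…+ρ^2 ≥ 14/13.
At ρ = 3/4: ρ+…+ρ^2 = 1.3125 ≥ 1.0769.
So cooperation is sustainable.

Yes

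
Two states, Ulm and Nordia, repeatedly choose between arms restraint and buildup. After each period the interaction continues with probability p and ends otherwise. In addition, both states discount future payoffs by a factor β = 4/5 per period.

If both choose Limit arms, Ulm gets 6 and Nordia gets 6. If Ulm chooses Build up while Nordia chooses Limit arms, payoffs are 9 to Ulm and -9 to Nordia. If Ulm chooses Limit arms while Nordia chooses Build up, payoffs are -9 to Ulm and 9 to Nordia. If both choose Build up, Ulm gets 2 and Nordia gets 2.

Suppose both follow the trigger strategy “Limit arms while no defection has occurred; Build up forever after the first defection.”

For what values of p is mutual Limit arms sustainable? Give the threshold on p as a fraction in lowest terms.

With continuation probability p and discount β, the effective per-period discount factor is βp.
Grim-trigger IC: βp ≥ (9−6)/(9−2) = 3/7.
So p ≥ (3/7)/(4/5) = 15/28.

15/28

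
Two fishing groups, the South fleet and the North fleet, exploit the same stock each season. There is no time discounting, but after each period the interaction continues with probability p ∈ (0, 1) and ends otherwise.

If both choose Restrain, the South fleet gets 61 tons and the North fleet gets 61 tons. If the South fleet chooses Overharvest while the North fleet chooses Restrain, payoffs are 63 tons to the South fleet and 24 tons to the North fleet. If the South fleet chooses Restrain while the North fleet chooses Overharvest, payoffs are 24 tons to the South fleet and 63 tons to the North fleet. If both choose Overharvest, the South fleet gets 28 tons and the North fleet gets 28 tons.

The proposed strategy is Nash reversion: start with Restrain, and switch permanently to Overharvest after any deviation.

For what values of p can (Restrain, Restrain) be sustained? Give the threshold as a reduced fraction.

2/35

Expected cooperation value is 61 + p·61 + p²·61 + … = 61/(1−p); deviation gives 63 + p·28/(1−p).
61 ≥ 63(1−p) + 28p ⇒ 35p ≥ 2 ⇒ p ≥ 2/35.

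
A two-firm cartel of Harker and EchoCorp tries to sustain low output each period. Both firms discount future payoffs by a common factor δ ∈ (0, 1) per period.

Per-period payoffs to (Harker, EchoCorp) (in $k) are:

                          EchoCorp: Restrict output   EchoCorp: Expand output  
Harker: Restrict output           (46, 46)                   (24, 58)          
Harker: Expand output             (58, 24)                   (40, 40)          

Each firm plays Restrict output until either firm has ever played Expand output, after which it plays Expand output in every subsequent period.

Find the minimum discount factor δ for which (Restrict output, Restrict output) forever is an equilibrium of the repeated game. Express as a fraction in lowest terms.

Under grim trigger the critical discount factor is (T−C)/(T−P) with T = 58, C = 46, P = 40.
δ* = (58−46)/(58−40) = 12/18 = 2/3.

2/3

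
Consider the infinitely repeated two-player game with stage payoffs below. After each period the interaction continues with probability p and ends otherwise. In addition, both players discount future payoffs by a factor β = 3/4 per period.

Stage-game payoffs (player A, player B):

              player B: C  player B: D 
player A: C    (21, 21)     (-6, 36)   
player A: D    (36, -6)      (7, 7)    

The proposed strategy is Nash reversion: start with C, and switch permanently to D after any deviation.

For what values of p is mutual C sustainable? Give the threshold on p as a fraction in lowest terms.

20/29

With continuation probability p and discount β, the effective per-period discount factor is βp.
Grim-trigger IC: βp ≥ (36−21)/(36−7) = 15/29.
So p ≥ (15/29)/(3/4) = 20/29.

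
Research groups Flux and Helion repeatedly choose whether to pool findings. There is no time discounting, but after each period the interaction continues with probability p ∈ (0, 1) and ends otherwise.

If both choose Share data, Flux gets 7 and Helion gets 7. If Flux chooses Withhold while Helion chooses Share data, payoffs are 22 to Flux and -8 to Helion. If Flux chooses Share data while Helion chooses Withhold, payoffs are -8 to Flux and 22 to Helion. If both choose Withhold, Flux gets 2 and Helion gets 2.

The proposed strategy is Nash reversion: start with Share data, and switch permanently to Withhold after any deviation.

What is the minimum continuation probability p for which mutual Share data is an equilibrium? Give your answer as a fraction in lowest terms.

With no time discounting, the continuation probability p plays the role of the discount factor.
Grim-trigger IC: 7/(1−p) ≥ 22 + 2p/(1−p) ⇒ p ≥ (22−7)/(22−2) = 3/4.

3/4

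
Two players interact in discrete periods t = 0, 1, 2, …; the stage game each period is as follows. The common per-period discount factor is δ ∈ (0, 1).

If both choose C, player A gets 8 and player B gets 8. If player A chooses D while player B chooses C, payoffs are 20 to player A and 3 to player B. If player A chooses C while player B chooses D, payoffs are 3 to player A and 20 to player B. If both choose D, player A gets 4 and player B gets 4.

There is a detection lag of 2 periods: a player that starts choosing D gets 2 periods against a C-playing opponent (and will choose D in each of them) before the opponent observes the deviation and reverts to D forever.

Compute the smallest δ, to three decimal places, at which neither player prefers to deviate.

0.866

The best deviation is to choose D for all 2 undetected periods, earning 20 each, then 4 forever once detected.
Deviation value: 20(1−δ^2)/(1−δ) + 4δ^2/(1−δ); cooperation value: 8/(1−δ).
IC: 8 ≥ 20(1−δ^2) + 4δ^2 = 20 − 16δ^2.
So δ^2 ≥ 12/16 = 3/4, giving δ ≥ (3/4)^(1/2) ≈ 0.866.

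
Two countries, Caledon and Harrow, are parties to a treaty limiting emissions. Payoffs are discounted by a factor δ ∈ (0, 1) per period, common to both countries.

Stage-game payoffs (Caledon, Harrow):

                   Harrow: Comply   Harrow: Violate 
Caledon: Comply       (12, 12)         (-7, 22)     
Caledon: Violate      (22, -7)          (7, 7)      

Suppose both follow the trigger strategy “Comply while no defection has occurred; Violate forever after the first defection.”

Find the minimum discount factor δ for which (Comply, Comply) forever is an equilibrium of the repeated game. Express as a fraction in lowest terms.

Cooperation forever yields 12 each period: 12/(1−δ).
Deviating yields 22 once, then 7 forever: 22 + 7δ/(1−δ).
No profitable deviation requires 12/(1−δ) ≥ 22 + 7δ/(1−δ).
Multiplying by (1−δ): 12 ≥ 22(1−δ) + 7δ = 22 − 15δ.
So 15δ ≥ 10, i.e. δ ≥ 10/15 = 2/3.

2/3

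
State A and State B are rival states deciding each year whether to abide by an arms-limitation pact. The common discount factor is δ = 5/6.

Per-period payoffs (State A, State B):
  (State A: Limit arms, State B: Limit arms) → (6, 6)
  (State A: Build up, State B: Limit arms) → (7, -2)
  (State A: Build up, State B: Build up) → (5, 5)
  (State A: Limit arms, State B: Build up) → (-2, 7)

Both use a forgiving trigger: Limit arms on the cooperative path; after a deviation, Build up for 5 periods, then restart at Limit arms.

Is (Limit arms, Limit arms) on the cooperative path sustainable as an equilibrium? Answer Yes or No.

IC: δ+…+δ^5 ≥ (7−6)/(6−5) = 1.
At δ = 5/6: partial sum = 2.9906 ≥ 1.0000. Cooperation sustainable.

Yes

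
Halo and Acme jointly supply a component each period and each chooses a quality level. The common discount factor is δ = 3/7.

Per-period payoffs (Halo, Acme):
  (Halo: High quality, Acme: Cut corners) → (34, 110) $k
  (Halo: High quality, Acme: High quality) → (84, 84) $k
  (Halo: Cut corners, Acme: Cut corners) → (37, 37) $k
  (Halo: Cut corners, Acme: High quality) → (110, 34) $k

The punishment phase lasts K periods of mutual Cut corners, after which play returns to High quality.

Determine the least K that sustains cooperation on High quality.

2

No profitable deviation requires (84−37)(δ+…+δ^K) ≥ 110−84, i.e. δ+…+δ^K ≥ 26/47 ≈ 0.5532.
With δ = 3/7, the partial sums are K=1: 0.4286, K=2: 0.6122.
K = 2 is the first length at which the sum reaches 0.5532.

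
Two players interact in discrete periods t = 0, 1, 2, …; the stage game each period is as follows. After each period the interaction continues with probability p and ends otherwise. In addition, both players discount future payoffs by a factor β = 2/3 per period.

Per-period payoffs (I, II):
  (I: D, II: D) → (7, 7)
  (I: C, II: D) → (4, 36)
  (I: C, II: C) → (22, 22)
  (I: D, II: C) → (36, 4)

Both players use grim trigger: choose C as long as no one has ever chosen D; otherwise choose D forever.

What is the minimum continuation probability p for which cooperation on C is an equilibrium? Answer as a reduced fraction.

With continuation probability p and discount β, the effective per-period discount factor is βp.
Grim-trigger IC: βp ≥ (36−22)/(36−7) = 14/29.
So p ≥ (14/29)/(2/3) = 21/29.

21/29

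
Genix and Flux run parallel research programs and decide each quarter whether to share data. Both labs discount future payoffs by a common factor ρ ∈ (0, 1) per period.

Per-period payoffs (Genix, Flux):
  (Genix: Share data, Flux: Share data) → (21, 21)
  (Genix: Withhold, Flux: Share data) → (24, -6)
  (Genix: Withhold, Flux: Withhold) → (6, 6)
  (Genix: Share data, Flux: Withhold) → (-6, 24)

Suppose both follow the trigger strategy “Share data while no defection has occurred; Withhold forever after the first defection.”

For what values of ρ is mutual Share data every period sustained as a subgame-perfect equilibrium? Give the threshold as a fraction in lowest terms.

1/6

Under grim trigger the critical discount factor is (T−C)/(T−P) with T = 24, C = 21, P = 6.
ρ* = (24−21)/(24−6) = 3/18 = 1/6.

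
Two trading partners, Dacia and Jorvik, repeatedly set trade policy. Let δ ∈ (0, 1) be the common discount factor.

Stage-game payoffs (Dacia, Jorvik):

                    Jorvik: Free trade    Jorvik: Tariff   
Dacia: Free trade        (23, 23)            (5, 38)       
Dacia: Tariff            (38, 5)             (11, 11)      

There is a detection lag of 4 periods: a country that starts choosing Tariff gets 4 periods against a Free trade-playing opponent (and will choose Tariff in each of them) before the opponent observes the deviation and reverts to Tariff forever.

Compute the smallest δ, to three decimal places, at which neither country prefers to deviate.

0.863

The best deviation is to choose Tariff for all 4 undetected periods, earning 38 each, then 11 forever once detected.
Deviation value: 38(1−δ^4)/(1−δ) + 11δ^4/(1−δ); cooperation value: 23/(1−δ).
IC: 23 ≥ 38(1−δ^4) + 11δ^4 = 38 − 27δ^4.
So δ^4 ≥ 15/27 = 5/9, giving δ ≥ (5/9)^(1/4) ≈ 0.863.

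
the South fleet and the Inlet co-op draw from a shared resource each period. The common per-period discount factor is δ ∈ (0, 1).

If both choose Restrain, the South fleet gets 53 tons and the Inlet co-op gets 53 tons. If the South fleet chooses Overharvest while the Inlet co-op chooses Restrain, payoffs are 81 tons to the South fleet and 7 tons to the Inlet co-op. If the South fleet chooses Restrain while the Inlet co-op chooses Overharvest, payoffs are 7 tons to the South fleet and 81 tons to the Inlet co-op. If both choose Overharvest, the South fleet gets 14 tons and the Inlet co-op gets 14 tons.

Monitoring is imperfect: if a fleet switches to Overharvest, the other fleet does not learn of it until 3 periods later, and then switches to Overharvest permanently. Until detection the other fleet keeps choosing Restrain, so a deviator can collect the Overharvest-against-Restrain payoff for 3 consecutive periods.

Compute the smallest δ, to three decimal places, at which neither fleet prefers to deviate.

0.748

The best deviation is to choose Overharvest for all 3 undetected periods, earning 81 each, then 14 forever once detected.
Deviation value: 81(1−δ^3)/(1−δ) + 14δ^3/(1−δ); cooperation value: 53/(1−δ).
IC: 53 ≥ 81(1−δ^3) + 14δ^3 = 81 − 67δ^3.
So δ^3 ≥ 28/67, giving δ ≥ (28/67)^(1/3) ≈ 0.748.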